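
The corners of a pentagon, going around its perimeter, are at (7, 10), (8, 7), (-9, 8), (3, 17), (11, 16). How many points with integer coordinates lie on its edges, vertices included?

8

Summing gcd(|Δx|,|Δy|) over the edges gives the boundary count: gcd(1,3) + gcd(17,1) + gcd(12,9) + gcd(8,1) + gcd(4,6) = 1+1+3+1+2 = 8.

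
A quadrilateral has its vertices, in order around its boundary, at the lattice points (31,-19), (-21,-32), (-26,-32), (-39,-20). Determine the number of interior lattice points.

450

The shoelace formula gives twice the area as |(31·(-32) − (-21)·(-19)) + ((-21)·(-32) − (-26)·(-32)) + ((-26)·(-20) − (-39)·(-32)) + ((-39)·(-19) − 31·(-20))| = 918, so the area is 459.
The number of boundary lattice points is Σ gcd(|Δx|,|Δy|) = gcd(52,13) + gcd(5,0) + gcd(13,12) + gcd(70,1) = 13+5+1+1 = 20.
By Pick's theorem A = I + B/2 − 1, so I = 459 − 20/2 + 1 = 450.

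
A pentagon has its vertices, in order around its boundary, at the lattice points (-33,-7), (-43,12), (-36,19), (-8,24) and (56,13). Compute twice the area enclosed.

The shoelace formula gives twice the area as |((-33)·12 − (-43)·(-7)) + ((-43)·19 − (-36)·12) + ((-36)·24 − (-8)·19) + ((-8)·13 − 56·24) + (56·(-7) − (-33)·13)| = 3205, so the area is 3205/2.

3205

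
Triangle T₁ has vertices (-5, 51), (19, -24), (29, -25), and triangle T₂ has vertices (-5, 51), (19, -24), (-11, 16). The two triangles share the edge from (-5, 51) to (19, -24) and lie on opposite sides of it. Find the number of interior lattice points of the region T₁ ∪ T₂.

1002

The union is the simple quadrilateral with vertices (-5, 51), (29, -25), (19, -24), (-11, 16) in order.
Using the shoelace formula, 2A = |((-5)·(-25) − 29·51) + (29·(-24) − 19·(-25)) + (19·16 − (-11)·(-24)) + ((-11)·51 − (-5)·16)| = 2016, so the area is 1008.
The number of boundary lattice points is Σ gcd(|Δx|,|Δy|) = gcd(34,76) + gcd(10,1) + gcd(30,40) + gcd(6,35) = 2+1+10+1 = 14.
By Pick's theorem I = A − B/2 + 1 = 1008 − 14/2 + 1 = 1002.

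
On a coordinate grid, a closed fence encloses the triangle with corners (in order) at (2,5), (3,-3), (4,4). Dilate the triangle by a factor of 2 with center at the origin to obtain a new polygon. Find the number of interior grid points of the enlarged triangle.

28

Using the shoelace formula, 2A = |[2·(-3) − 3·5] + [3·4 − 4·(-3)] + [4·5 − 2·4]| = 15, so the area is 15/2.
Summing gcd(|Δx|,|Δy|) over the edges gives the boundary count: gcd(1,8) + gcd(1,7) + gcd(2,1) = 1+1+1 = 3.
Scaling by 2 multiplies the area by 2² = 4 (so the new area is 30) and multiplies the boundary lattice-point count by 2, giving 6.
By Pick's theorem, the interior count of the dilated polygon is 30 − 6/2 + 1 = 28.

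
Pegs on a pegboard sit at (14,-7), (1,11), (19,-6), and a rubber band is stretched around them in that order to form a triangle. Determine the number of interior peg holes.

51

Using the shoelace formula, 2A = |(14·11 − 1·(-7)) + (1·(-6) − 19·11) + (19·(-7) − 14·(-6))| = 103, so the area is 103/2.
Along each edge there are gcd(|Δx|,|Δy|)+1 lattice points, so counting each shared vertex once the boundary has gcd(13,18) + gcd(18,17) + gcd(5,1) = 1+1+1 = 3.
By Pick's theorem A = I + B/2 − 1, so I = 103/2 − 3/2 + 1 = 51.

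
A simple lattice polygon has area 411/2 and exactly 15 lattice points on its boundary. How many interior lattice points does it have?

199

From Pick's theorem, I = A − B/2 + 1 = 411/2 − 15/2 + 1 = 199.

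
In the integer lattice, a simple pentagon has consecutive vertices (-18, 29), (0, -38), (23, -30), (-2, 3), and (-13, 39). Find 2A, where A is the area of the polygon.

By the shoelace formula, twice the signed area is |((-18)·(-38) − 0·29) + (0·(-30) − 23·(-38)) + (23·3 − (-2)·(-30)) + ((-2)·39 − (-13)·3) + ((-13)·29 − (-18)·39)| = 1853, so the area is 926.5.

1853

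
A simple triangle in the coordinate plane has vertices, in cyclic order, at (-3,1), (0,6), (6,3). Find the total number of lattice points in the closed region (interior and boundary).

23

The shoelace formula gives twice the area as |((-3)·6 − 0·1) + (0·3 − 6·6) + (6·1 − (-3)·3)| = 39, so the area is 19.5.
Summing gcd(|Δx|,|Δy|) over the edges gives the boundary count: gcd(3,5) + gcd(6,3) + gcd(9,2) = 1+3+1 = 5.
Pick's theorem gives I = A − B/2 + 1 = 19.5 − 5/2 + 1 = 18, so the closed region contains I + B = 18 + 5 = 23 lattice points.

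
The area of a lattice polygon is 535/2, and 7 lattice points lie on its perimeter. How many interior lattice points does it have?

265

Pick's theorem A = I + B/2 − 1 rearranges to I = A − B/2 + 1 = 535/2 − 7/2 + 1 = 265.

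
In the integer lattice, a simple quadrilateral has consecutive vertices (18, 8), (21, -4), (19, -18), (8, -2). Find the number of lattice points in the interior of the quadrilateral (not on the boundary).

Using the shoelace formula, 2A = |[18·(-4) − 21·8] + [21·(-18) − 19·(-4)] + [19·(-2) − 8·(-18)] + [8·8 − 18·(-2)]| = 336, so the area is 168.
The number of boundary lattice points is Σ gcd(|Δx|,|Δy|) = gcd(3,12) + gcd(2,14) + gcd(11,16) + gcd(10,10) = 3+2+1+10 = 16.
By Pick's theorem A = I + B/2 − 1, so I = 168 − 16/2 + 1 = 161.

161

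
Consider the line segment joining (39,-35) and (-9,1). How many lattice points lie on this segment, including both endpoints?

13

The number of lattice points on a segment between lattice points is gcd(|Δx|,|Δy|) + 1 = gcd(48,36) + 1 = 12 + 1 = 13.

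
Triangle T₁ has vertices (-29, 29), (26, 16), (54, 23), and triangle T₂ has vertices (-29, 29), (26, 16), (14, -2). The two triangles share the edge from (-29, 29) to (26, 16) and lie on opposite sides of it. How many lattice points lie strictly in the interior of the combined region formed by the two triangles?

The union is the simple quadrilateral with vertices (-29, 29), (54, 23), (26, 16), (14, -2) in order.
Using the shoelace formula, 2A = |((-29)·23 − 54·29) + (54·16 − 26·23) + (26·(-2) − 14·16) + (14·29 − (-29)·(-2))| = 1895, so the area is 947.5.
Along each edge there are gcd(|Δx|,|Δy|)+1 lattice points, so counting each shared vertex once the boundary has gcd(83,6) + gcd(28,7) + gcd(12,18) + gcd(43,31) = 1+7+6+1 = 15.
By Pick's theorem I = A − B/2 + 1 = 947.5 − 15/2 + 1 = 941.

941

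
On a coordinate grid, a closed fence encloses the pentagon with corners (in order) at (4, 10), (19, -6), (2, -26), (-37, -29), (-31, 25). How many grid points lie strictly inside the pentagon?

1968

Using the shoelace formula, 2A = |[4·(-6) − 19·10] + [19·(-26) − 2·(-6)] + [2·(-29) − (-37)·(-26)] + [(-37)·25 − (-31)·(-29)] + [(-31)·10 − 4·25]| = 3950, so the area is 1975.
The number of boundary lattice points is Σ gcd(|Δx|,|Δy|) = gcd(15,16) + gcd(17,20) + gcd(39,3) + gcd(6,54) + gcd(35,15) = 1+1+3+6+5 = 16.
By Pick's theorem A = I + B/2 − 1, so I = 1975 − 16/2 + 1 = 1968.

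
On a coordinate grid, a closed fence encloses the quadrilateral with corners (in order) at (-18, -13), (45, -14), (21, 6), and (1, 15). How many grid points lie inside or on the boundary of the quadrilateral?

Using the shoelace formula, 2A = |[(-18)·(-14) − 45·(-13)] + [45·6 − 21·(-14)] + [21·15 − 1·6] + [1·(-13) − (-18)·15]| = 1967, so the area is 1967/2.
The number of boundary lattice points is Σ gcd(|Δx|,|Δy|) = gcd(63,1) + gcd(24,20) + gcd(20,9) + gcd(19,28) = 1+4+1+1 = 7.
Pick's theorem gives I = A − B/2 + 1 = 1967/2 − 7/2 + 1 = 981, so the closed region contains I + B = 981 + 7 = 988 lattice points.

988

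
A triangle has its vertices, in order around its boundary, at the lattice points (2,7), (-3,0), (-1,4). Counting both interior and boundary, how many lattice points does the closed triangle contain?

7

By the shoelace formula, twice the signed area is |(2·0 − (-3)·7) + ((-3)·4 − (-1)·0) + ((-1)·7 − 2·4)| = 6, so the area is 3.
Summing gcd(|Δx|,|Δy|) over the edges gives the boundary count: gcd(5,7) + gcd(2,4) + gcd(3,3) = 1+2+3 = 6.
Pick's theorem gives I = A − B/2 + 1 = 3 − 6/2 + 1 = 1, so the closed region contains I + B = 1 + 6 = 7 lattice points.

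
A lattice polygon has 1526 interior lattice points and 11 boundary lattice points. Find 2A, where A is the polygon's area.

3061

By Pick's theorem, A = I + B/2 − 1 = 1526 + 11/2 − 1 = 3061/2.
Hence 2A = 3061.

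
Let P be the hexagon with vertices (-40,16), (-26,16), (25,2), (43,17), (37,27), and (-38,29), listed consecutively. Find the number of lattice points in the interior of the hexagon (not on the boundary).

1413

Using the shoelace formula, 2A = |[(-40)·16 − (-26)·16] + [(-26)·2 − 25·16] + [25·17 − 43·2] + [43·27 − 37·17] + [37·29 − (-38)·27] + [(-38)·16 − (-40)·29]| = 2846, so the area is 1423.
Summing gcd(|Δx|,|Δy|) over the edges gives the boundary count: gcd(14,0) + gcd(51,14) + gcd(18,15) + gcd(6,10) + gcd(75,2) + gcd(2,13) = 14+1+3+2+1+1 = 22.
Pick's theorem gives I = A − B/2 + 1 = 1423 − 22/2 + 1 = 1413.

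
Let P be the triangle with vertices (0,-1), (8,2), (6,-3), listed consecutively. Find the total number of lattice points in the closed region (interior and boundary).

20

By the shoelace formula, twice the signed area is |(0·2 − 8·(-1)) + (8·(-3) − 6·2) + (6·(-1) − 0·(-3))| = 34, so the area is 17.
Summing gcd(|Δx|,|Δy|) over the edges gives the boundary count: gcd(8,3) + gcd(2,5) + gcd(6,2) = 1+1+2 = 4.
Pick's theorem gives I = A − B/2 + 1 = 17 − 4/2 + 1 = 16, so the closed region contains I + B = 16 + 4 = 20 lattice points.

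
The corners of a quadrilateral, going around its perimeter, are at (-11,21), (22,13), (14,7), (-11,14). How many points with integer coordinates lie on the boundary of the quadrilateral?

11

The number of boundary lattice points is Σ gcd(|Δx|,|Δy|) = gcd(33,8) + gcd(8,6) + gcd(25,7) + gcd(0,7) = 1+2+1+7 = 11.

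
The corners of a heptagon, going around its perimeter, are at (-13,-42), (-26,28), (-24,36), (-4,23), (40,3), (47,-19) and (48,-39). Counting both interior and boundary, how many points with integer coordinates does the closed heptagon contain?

3709

The shoelace formula gives twice the area as |((-13)·28 − (-26)·(-42)) + ((-26)·36 − (-24)·28) + ((-24)·23 − (-4)·36) + ((-4)·3 − 40·23) + (40·(-19) − 47·3) + (47·(-39) − 48·(-19)) + (48·(-42) − (-13)·(-39))| = 7405, so the area is 3702.5.
Summing gcd(|Δx|,|Δy|) over the edges gives the boundary count: gcd(13,70) + gcd(2,8) + gcd(20,13) + gcd(44,20) + gcd(7,22) + gcd(1,20) + gcd(61,3) = 1+2+1+4+1+1+1 = 11.
Pick's theorem gives I = A − B/2 + 1 = 3702.5 − 11/2 + 1 = 3698, so the closed region contains I + B = 3698 + 11 = 3709 lattice points.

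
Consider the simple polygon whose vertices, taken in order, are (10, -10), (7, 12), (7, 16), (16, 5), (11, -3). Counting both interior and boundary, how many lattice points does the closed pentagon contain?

98

The shoelace formula gives twice the area as |[10·12 − 7·(-10)] + [7·16 − 7·12] + [7·5 − 16·16] + [16·(-3) − 11·5] + [11·(-10) − 10·(-3)]| = 186, so the area is 93.
Summing gcd(|Δx|,|Δy|) over the edges gives the boundary count: gcd(3,22) + gcd(0,4) + gcd(9,11) + gcd(5,8) + gcd(1,7) = 1+4+1+1+1 = 8.
Pick's theorem gives I = A − B/2 + 1 = 93 − 8/2 + 1 = 90, so the closed region contains I + B = 90 + 8 = 98 lattice points.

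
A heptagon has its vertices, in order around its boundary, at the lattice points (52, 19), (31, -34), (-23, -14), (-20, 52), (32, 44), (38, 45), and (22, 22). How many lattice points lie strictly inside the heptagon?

4346

The shoelace formula gives twice the area as |(52·(-34) − 31·19) + (31·(-14) − (-23)·(-34)) + ((-23)·52 − (-20)·(-14)) + ((-20)·44 − 32·52) + (32·45 − 38·44) + (38·22 − 22·45) + (22·19 − 52·22)| = 8705, so the area is 8705/2.
Along each edge there are gcd(|Δx|,|Δy|)+1 lattice points, so counting each shared vertex once the boundary has gcd(21,53) + gcd(54,20) + gcd(3,66) + gcd(52,8) + gcd(6,1) + gcd(16,23) + gcd(30,3) = 1+2+3+4+1+1+3 = 15.
Pick's theorem gives I = A − B/2 + 1 = 8705/2 − 15/2 + 1 = 4346.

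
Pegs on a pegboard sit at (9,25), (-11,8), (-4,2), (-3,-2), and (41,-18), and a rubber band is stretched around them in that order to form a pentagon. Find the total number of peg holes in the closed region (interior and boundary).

By the shoelace formula, twice the signed area is |(9·8 − (-11)·25) + ((-11)·2 − (-4)·8) + ((-4)·(-2) − (-3)·2) + ((-3)·(-18) − 41·(-2)) + (41·25 − 9·(-18))| = 1694, so the area is 847.
The number of boundary lattice points is Σ gcd(|Δx|,|Δy|) = gcd(20,17) + gcd(7,6) + gcd(1,4) + gcd(44,16) + gcd(32,43) = 1+1+1+4+1 = 8.
Pick's theorem gives I = A − B/2 + 1 = 847 − 8/2 + 1 = 844, so the closed region contains I + B = 844 + 8 = 852 lattice points.

852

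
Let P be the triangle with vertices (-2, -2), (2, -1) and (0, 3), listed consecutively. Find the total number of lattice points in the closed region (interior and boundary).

12

Using the shoelace formula, 2A = |((-2)·(-1) − 2·(-2)) + (2·3 − 0·(-1)) + (0·(-2) − (-2)·3)| = 18, so the area is 9.
Along each edge there are gcd(|Δx|,|Δy|)+1 lattice points, so counting each shared vertex once the boundary has gcd(4,1) + gcd(2,4) + gcd(2,5) = 1+2+1 = 4.
Pick's theorem gives I = A − B/2 + 1 = 9 − 4/2 + 1 = 8, so the closed region contains I + B = 8 + 4 = 12 lattice points.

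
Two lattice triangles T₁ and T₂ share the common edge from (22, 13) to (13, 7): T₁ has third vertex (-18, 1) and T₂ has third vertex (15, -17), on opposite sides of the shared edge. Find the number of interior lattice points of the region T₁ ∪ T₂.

The union is the simple quadrilateral with vertices (22, 13), (-18, 1), (13, 7), (15, -17) in order.
Using the shoelace formula, 2A = |(22·1 − (-18)·13) + ((-18)·7 − 13·1) + (13·(-17) − 15·7) + (15·13 − 22·(-17))| = 360, so the area is 180.
Along each edge there are gcd(|Δx|,|Δy|)+1 lattice points, so counting each shared vertex once the boundary has gcd(40,12) + gcd(31,6) + gcd(2,24) + gcd(7,30) = 4+1+2+1 = 8.
By Pick's theorem I = A − B/2 + 1 = 180 − 8/2 + 1 = 177.

177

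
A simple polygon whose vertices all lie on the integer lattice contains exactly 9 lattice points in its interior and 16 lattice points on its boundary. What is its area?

16

By Pick's theorem, A = I + B/2 − 1 = 9 + 16/2 − 1 = 16.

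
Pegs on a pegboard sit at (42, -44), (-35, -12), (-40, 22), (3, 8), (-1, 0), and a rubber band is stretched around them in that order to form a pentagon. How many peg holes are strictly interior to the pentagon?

1811

Using the shoelace formula, 2A = |[42·(-12) − (-35)·(-44)] + [(-35)·22 − (-40)·(-12)] + [(-40)·8 − 3·22] + [3·0 − (-1)·8] + [(-1)·(-44) − 42·0]| = 3628, so the area is 1814.
The number of boundary lattice points is Σ gcd(|Δx|,|Δy|) = gcd(77,32) + gcd(5,34) + gcd(43,14) + gcd(4,8) + gcd(43,44) = 1+1+1+4+1 = 8.
By Pick's theorem A = I + B/2 − 1, so I = 1814 − 8/2 + 1 = 1811.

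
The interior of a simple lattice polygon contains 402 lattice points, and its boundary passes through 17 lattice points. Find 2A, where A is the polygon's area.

819

Pick's theorem states A = I + B/2 − 1, so A = 402 + 17/2 − 1 = 819/2.
Hence 2A = 819.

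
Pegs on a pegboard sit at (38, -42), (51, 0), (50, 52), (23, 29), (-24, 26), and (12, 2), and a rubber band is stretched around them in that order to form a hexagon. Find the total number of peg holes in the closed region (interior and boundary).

By the shoelace formula, twice the signed area is |[38·0 − 51·(-42)] + [51·52 − 50·0] + [50·29 − 23·52] + [23·26 − (-24)·29] + [(-24)·2 − 12·26] + [12·(-42) − 38·2]| = 5402, so the area is 2701.
The number of boundary lattice points is Σ gcd(|Δx|,|Δy|) = gcd(13,42) + gcd(1,52) + gcd(27,23) + gcd(47,3) + gcd(36,24) + gcd(26,44) = 1+1+1+1+12+2 = 18.
Pick's theorem gives I = A − B/2 + 1 = 2701 − 18/2 + 1 = 2693, so the closed region contains I + B = 2693 + 18 = 2711 lattice points.

2711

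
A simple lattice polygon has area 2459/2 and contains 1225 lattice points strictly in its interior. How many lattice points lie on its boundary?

Pick's theorem gives A = I + B/2 − 1, so B = 2(A − I + 1) = 2(2459/2 − 1225 + 1) = 11.

11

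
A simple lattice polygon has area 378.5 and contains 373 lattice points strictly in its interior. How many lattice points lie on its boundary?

13

Pick's theorem gives A = I + B/2 − 1, so B = 2(A − I + 1) = 2(378.5 − 373 + 1) = 13.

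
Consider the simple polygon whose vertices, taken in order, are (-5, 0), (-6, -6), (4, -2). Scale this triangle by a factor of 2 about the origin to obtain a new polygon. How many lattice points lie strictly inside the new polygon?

109

Using the shoelace formula, 2A = |[(-5)·(-6) − (-6)·0] + [(-6)·(-2) − 4·(-6)] + [4·0 − (-5)·(-2)]| = 56, so the area is 28.
The number of boundary lattice points is Σ gcd(|Δx|,|Δy|) = gcd(1,6) + gcd(10,4) + gcd(9,2) = 1+2+1 = 4.
Scaling by 2 multiplies the area by 2² = 4 (so the new area is 112) and multiplies the boundary lattice-point count by 2, giving 8.
By Pick's theorem, the interior count of the dilated polygon is 112 − 8/2 + 1 = 109.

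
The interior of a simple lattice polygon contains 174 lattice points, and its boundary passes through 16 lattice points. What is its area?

181

By Pick's theorem, A = I + B/2 − 1 = 174 + 16/2 − 1 = 181.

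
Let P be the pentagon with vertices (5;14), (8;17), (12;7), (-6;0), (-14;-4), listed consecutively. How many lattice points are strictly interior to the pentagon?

138

Using the shoelace formula, 2A = |(5·17 − 8·14) + (8·7 − 12·17) + (12·0 − (-6)·7) + ((-6)·(-4) − (-14)·0) + ((-14)·14 − 5·(-4))| = 285, so the area is 142.5.
The number of boundary lattice points is Σ gcd(|Δx|,|Δy|) = gcd(3,3) + gcd(4,10) + gcd(18,7) + gcd(8,4) + gcd(19,18) = 3+2+1+4+1 = 11.
By Pick's theorem A = I + B/2 − 1, so I = 142.5 − 11/2 + 1 = 138.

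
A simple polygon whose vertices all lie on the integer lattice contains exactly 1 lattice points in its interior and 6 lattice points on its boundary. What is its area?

By Pick's theorem, A = I + B/2 − 1 = 1 + 6/2 − 1 = 3.

3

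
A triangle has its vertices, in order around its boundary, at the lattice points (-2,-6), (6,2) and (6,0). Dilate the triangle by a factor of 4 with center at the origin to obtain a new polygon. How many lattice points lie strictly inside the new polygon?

105

Using the shoelace formula, 2A = |[(-2)·2 − 6·(-6)] + [6·0 − 6·2] + [6·(-6) − (-2)·0]| = 16, so the area is 8.
The number of boundary lattice points is Σ gcd(|Δx|,|Δy|) = gcd(8,8) + gcd(0,2) + gcd(8,6) = 8+2+2 = 12.
Scaling by 4 multiplies the area by 4² = 16 (so the new area is 128) and multiplies the boundary lattice-point count by 4, giving 48.
By Pick's theorem, the interior count of the dilated polygon is 128 − 48/2 + 1 = 105.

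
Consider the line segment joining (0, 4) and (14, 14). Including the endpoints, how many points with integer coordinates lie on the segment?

3

The number of lattice points on a segment between lattice points is gcd(|Δx|,|Δy|) + 1 = gcd(14,10) + 1 = 2 + 1 = 3.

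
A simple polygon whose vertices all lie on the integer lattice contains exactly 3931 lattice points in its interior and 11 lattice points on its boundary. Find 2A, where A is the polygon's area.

7871

Pick's theorem states A = I + B/2 − 1, so A = 3931 + 11/2 − 1 = 7871/2.
Hence 2A = 7871.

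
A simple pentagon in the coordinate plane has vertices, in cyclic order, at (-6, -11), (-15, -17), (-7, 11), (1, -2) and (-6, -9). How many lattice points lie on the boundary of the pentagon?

17

The number of boundary lattice points is Σ gcd(|Δx|,|Δy|) = gcd(9,6) + gcd(8,28) + gcd(8,13) + gcd(7,7) + gcd(0,2) = 3+4+1+7+2 = 17.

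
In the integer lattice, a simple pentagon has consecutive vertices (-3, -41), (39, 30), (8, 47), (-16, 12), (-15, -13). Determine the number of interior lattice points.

2454

Using the shoelace formula, 2A = |((-3)·30 − 39·(-41)) + (39·47 − 8·30) + (8·12 − (-16)·47) + ((-16)·(-13) − (-15)·12) + ((-15)·(-41) − (-3)·(-13))| = 4914, so the area is 2457.
The number of boundary lattice points is Σ gcd(|Δx|,|Δy|) = gcd(42,71) + gcd(31,17) + gcd(24,35) + gcd(1,25) + gcd(12,28) = 1+1+1+1+4 = 8.
By Pick's theorem A = I + B/2 − 1, so I = 2457 − 8/2 + 1 = 2454.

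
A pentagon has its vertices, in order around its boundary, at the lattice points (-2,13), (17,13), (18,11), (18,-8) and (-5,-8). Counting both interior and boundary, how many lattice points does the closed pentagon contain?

484

Using the shoelace formula, 2A = |[(-2)·13 − 17·13] + [17·11 − 18·13] + [18·(-8) − 18·11] + [18·(-8) − (-5)·(-8)] + [(-5)·13 − (-2)·(-8)]| = 901, so the area is 901/2.
The number of boundary lattice points is Σ gcd(|Δx|,|Δy|) = gcd(19,0) + gcd(1,2) + gcd(0,19) + gcd(23,0) + gcd(3,21) = 19+1+19+23+3 = 65.
Pick's theorem gives I = A − B/2 + 1 = 901/2 − 65/2 + 1 = 419, so the closed region contains I + B = 419 + 65 = 484 lattice points.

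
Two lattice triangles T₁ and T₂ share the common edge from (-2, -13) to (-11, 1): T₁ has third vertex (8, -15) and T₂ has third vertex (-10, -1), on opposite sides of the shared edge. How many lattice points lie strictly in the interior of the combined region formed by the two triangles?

The union is the simple quadrilateral with vertices (-2, -13), (8, -15), (-11, 1), (-10, -1) in order.
Using the shoelace formula, 2A = |[(-2)·(-15) − 8·(-13)] + [8·1 − (-11)·(-15)] + [(-11)·(-1) − (-10)·1] + [(-10)·(-13) − (-2)·(-1)]| = 126, so the area is 63.
The number of boundary lattice points is Σ gcd(|Δx|,|Δy|) = gcd(10,2) + gcd(19,16) + gcd(1,2) + gcd(8,12) = 2+1+1+4 = 8.
By Pick's theorem I = A − B/2 + 1 = 63 − 8/2 + 1 = 60.

60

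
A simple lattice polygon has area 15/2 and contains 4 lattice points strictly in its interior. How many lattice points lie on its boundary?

Pick's theorem gives A = I + B/2 − 1, so B = 2(A − I + 1) = 2(15/2 − 4 + 1) = 9.

9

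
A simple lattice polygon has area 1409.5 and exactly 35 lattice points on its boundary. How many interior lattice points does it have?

From Pick's theorem, I = A − B/2 + 1 = 1409.5 − 35/2 + 1 = 1393.

1393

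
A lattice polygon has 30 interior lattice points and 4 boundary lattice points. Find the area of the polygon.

By Pick's theorem, A = I + B/2 − 1 = 30 + 4/2 − 1 = 31.

31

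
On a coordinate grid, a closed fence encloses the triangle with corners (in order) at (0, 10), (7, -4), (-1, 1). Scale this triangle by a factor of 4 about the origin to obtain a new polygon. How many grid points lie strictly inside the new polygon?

599

Using the shoelace formula, 2A = |(0·(-4) − 7·10) + (7·1 − (-1)·(-4)) + ((-1)·10 − 0·1)| = 77, so the area is 38.5.
Along each edge there are gcd(|Δx|,|Δy|)+1 lattice points, so counting each shared vertex once the boundary has gcd(7,14) + gcd(8,5) + gcd(1,9) = 7+1+1 = 9.
Scaling by 4 multiplies the area by 4² = 16 (so the new area is 616) and multiplies the boundary lattice-point count by 4, giving 36.
By Pick's theorem, the interior count of the dilated polygon is 616 − 36/2 + 1 = 599.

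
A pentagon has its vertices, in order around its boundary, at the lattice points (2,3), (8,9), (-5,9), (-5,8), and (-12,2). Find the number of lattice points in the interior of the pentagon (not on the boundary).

By the shoelace formula, twice the signed area is |(2·9 − 8·3) + (8·9 − (-5)·9) + ((-5)·8 − (-5)·9) + ((-5)·2 − (-12)·8) + ((-12)·3 − 2·2)| = 162, so the area is 81.
Along each edge there are gcd(|Δx|,|Δy|)+1 lattice points, so counting each shared vertex once the boundary has gcd(6,6) + gcd(13,0) + gcd(0,1) + gcd(7,6) + gcd(14,1) = 6+13+1+1+1 = 22.
Pick's theorem gives I = A − B/2 + 1 = 81 − 22/2 + 1 = 71.

71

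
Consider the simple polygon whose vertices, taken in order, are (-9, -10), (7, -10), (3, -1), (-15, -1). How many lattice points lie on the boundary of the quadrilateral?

38

The number of boundary lattice points is Σ gcd(|Δx|,|Δy|) = gcd(16,0) + gcd(4,9) + gcd(18,0) + gcd(6,9) = 16+1+18+3 = 38.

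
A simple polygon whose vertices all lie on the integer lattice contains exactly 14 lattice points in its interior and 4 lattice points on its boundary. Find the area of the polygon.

By Pick's theorem, A = I + B/2 − 1 = 14 + 4/2 − 1 = 15.

15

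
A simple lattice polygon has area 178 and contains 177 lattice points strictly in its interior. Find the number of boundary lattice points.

4

Pick's theorem gives A = I + B/2 − 1, so B = 2(A − I + 1) = 2(178 − 177 + 1) = 4.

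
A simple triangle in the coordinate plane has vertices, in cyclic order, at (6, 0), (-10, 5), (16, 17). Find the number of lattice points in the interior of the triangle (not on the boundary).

By the shoelace formula, twice the signed area is |[6·5 − (-10)·0] + [(-10)·17 − 16·5] + [16·0 − 6·17]| = 322, so the area is 161.
Summing gcd(|Δx|,|Δy|) over the edges gives the boundary count: gcd(16,5) + gcd(26,12) + gcd(10,17) = 1+2+1 = 4.
Pick's theorem gives I = A − B/2 + 1 = 161 − 4/2 + 1 = 160.

160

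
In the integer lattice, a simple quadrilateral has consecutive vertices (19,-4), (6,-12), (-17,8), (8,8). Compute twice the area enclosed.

744

Using the shoelace formula, 2A = |(19·(-12) − 6·(-4)) + (6·8 − (-17)·(-12)) + ((-17)·8 − 8·8) + (8·(-4) − 19·8)| = 744, so the area is 372.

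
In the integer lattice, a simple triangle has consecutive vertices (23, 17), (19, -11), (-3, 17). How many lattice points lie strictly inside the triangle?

By the shoelace formula, twice the signed area is |(23·(-11) − 19·17) + (19·17 − (-3)·(-11)) + ((-3)·17 − 23·17)| = 728, so the area is 364.
Summing gcd(|Δx|,|Δy|) over the edges gives the boundary count: gcd(4,28) + gcd(22,28) + gcd(26,0) = 4+2+26 = 32.
Pick's theorem gives I = A − B/2 + 1 = 364 − 32/2 + 1 = 349.

349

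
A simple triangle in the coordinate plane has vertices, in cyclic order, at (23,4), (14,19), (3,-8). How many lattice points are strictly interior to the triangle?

By the shoelace formula, twice the signed area is |(23·19 − 14·4) + (14·(-8) − 3·19) + (3·4 − 23·(-8))| = 408, so the area is 204.
Along each edge there are gcd(|Δx|,|Δy|)+1 lattice points, so counting each shared vertex once the boundary has gcd(9,15) + gcd(11,27) + gcd(20,12) = 3+1+4 = 8.
Pick's theorem gives I = A − B/2 + 1 = 204 − 8/2 + 1 = 201.

201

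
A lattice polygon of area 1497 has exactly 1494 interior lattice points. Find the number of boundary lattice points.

8

Pick's theorem gives A = I + B/2 − 1, so B = 2(A − I + 1) = 2(1497 − 1494 + 1) = 8.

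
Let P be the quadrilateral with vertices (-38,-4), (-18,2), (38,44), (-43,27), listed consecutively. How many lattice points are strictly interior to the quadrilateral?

By the shoelace formula, twice the signed area is |((-38)·2 − (-18)·(-4)) + ((-18)·44 − 38·2) + (38·27 − (-43)·44) + ((-43)·(-4) − (-38)·27)| = 3100, so the area is 1550.
The number of boundary lattice points is Σ gcd(|Δx|,|Δy|) = gcd(20,6) + gcd(56,42) + gcd(81,17) + gcd(5,31) = 2+14+1+1 = 18.
By Pick's theorem A = I + B/2 − 1, so I = 1550 − 18/2 + 1 = 1542.

1542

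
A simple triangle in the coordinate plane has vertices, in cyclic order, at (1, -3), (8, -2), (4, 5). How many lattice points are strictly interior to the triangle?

The shoelace formula gives twice the area as |[1·(-2) − 8·(-3)] + [8·5 − 4·(-2)] + [4·(-3) − 1·5]| = 53, so the area is 53/2.
The number of boundary lattice points is Σ gcd(|Δx|,|Δy|) = gcd(7,1) + gcd(4,7) + gcd(3,8) = 1+1+1 = 3.
By Pick's theorem A = I + B/2 − 1, so I = 53/2 − 3/2 + 1 = 26.

26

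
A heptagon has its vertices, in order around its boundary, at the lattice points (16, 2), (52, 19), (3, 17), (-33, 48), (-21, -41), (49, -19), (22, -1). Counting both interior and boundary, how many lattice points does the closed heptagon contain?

3475

The shoelace formula gives twice the area as |(16·19 − 52·2) + (52·17 − 3·19) + (3·48 − (-33)·17) + ((-33)·(-41) − (-21)·48) + ((-21)·(-19) − 49·(-41)) + (49·(-1) − 22·(-19)) + (22·2 − 16·(-1))| = 6930, so the area is 3465.
The number of boundary lattice points is Σ gcd(|Δx|,|Δy|) = gcd(36,17) + gcd(49,2) + gcd(36,31) + gcd(12,89) + gcd(70,22) + gcd(27,18) + gcd(6,3) = 1+1+1+1+2+9+3 = 18.
Pick's theorem gives I = A − B/2 + 1 = 3465 − 18/2 + 1 = 3457, so the closed region contains I + B = 3457 + 18 = 3475 lattice points.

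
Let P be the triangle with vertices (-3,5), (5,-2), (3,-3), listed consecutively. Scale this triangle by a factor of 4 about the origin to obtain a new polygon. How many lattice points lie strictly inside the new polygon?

By the shoelace formula, twice the signed area is |[(-3)·(-2) − 5·5] + [5·(-3) − 3·(-2)] + [3·5 − (-3)·(-3)]| = 22, so the area is 11.
Along each edge there are gcd(|Δx|,|Δy|)+1 lattice points, so counting each shared vertex once the boundary has gcd(8,7) + gcd(2,1) + gcd(6,8) = 1+1+2 = 4.
Scaling by 4 multiplies the area by 4² = 16 (so the new area is 176) and multiplies the boundary lattice-point count by 4, giving 16.
By Pick's theorem, the interior count of the dilated polygon is 176 − 16/2 + 1 = 169.

169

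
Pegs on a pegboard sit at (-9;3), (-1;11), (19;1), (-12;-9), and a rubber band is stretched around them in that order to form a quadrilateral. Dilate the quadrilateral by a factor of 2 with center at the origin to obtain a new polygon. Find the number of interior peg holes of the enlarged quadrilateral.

1143

The shoelace formula gives twice the area as |((-9)·11 − (-1)·3) + ((-1)·1 − 19·11) + (19·(-9) − (-12)·1) + ((-12)·3 − (-9)·(-9))| = 582, so the area is 291.
Summing gcd(|Δx|,|Δy|) over the edges gives the boundary count: gcd(8,8) + gcd(20,10) + gcd(31,10) + gcd(3,12) = 8+10+1+3 = 22.
Scaling by 2 multiplies the area by 2² = 4 (so the new area is 1164) and multiplies the boundary lattice-point count by 2, giving 44.
By Pick's theorem, the interior count of the dilated polygon is 1164 − 44/2 + 1 = 1143.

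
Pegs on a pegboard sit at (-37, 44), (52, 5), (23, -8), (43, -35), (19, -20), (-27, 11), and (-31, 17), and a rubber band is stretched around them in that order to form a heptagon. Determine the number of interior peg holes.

Using the shoelace formula, 2A = |[(-37)·5 − 52·44] + [52·(-8) − 23·5] + [23·(-35) − 43·(-8)] + [43·(-20) − 19·(-35)] + [19·11 − (-27)·(-20)] + [(-27)·17 − (-31)·11] + [(-31)·44 − (-37)·17]| = 4844, so the area is 2422.
Summing gcd(|Δx|,|Δy|) over the edges gives the boundary count: gcd(89,39) + gcd(29,13) + gcd(20,27) + gcd(24,15) + gcd(46,31) + gcd(4,6) + gcd(6,27) = 1+1+1+3+1+2+3 = 12.
Pick's theorem gives I = A − B/2 + 1 = 2422 − 12/2 + 1 = 2417.

2417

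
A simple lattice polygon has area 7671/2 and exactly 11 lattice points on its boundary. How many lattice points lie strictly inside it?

3831

From Pick's theorem, I = A − B/2 + 1 = 7671/2 − 11/2 + 1 = 3831.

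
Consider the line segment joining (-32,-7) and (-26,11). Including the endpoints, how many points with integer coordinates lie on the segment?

The number of lattice points on a segment between lattice points is gcd(|Δx|,|Δy|) + 1 = gcd(6,18) + 1 = 6 + 1 = 7.

7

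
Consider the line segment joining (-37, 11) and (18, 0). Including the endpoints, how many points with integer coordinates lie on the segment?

12

The number of lattice points on a segment between lattice points is gcd(|Δx|,|Δy|) + 1 = gcd(55,11) + 1 = 11 + 1 = 12.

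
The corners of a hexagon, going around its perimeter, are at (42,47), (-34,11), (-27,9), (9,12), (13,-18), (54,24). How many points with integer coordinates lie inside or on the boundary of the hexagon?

The shoelace formula gives twice the area as |(42·11 − (-34)·47) + ((-34)·9 − (-27)·11) + ((-27)·12 − 9·9) + (9·(-18) − 13·12) + (13·24 − 54·(-18)) + (54·47 − 42·24)| = 4142, so the area is 2071.
The number of boundary lattice points is Σ gcd(|Δx|,|Δy|) = gcd(76,36) + gcd(7,2) + gcd(36,3) + gcd(4,30) + gcd(41,42) + gcd(12,23) = 4+1+3+2+1+1 = 12.
Pick's theorem gives I = A − B/2 + 1 = 2071 − 12/2 + 1 = 2066, so the closed region contains I + B = 2066 + 12 = 2078 lattice points.

2078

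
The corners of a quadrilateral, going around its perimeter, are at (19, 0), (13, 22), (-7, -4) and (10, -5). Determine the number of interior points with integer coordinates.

Using the shoelace formula, 2A = |[19·22 − 13·0] + [13·(-4) − (-7)·22] + [(-7)·(-5) − 10·(-4)] + [10·0 − 19·(-5)]| = 690, so the area is 345.
Summing gcd(|Δx|,|Δy|) over the edges gives the boundary count: gcd(6,22) + gcd(20,26) + gcd(17,1) + gcd(9,5) = 2+2+1+1 = 6.
Pick's theorem gives I = A − B/2 + 1 = 345 − 6/2 + 1 = 343.

343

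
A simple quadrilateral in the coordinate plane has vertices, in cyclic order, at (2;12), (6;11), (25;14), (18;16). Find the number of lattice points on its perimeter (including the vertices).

Summing gcd(|Δx|,|Δy|) over the edges gives the boundary count: gcd(4,1) + gcd(19,3) + gcd(7,2) + gcd(16,4) = 1+1+1+4 = 7.

7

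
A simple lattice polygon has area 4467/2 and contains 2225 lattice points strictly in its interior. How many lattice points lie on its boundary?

19

Pick's theorem gives A = I + B/2 − 1, so B = 2(A − I + 1) = 2(4467/2 − 2225 + 1) = 19.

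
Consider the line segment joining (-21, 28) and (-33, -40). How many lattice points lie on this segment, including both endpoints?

The number of lattice points on a segment between lattice points is gcd(|Δx|,|Δy|) + 1 = gcd(12,68) + 1 = 4 + 1 = 5.

5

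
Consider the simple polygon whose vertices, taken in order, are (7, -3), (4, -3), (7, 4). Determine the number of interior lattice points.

6

The shoelace formula gives twice the area as |(7·(-3) − 4·(-3)) + (4·4 − 7·(-3)) + (7·(-3) − 7·4)| = 21, so the area is 10.5.
The number of boundary lattice points is Σ gcd(|Δx|,|Δy|) = gcd(3,0) + gcd(3,7) + gcd(0,7) = 3+1+7 = 11.
By Pick's theorem A = I + B/2 − 1, so I = 10.5 − 11/2 + 1 = 6.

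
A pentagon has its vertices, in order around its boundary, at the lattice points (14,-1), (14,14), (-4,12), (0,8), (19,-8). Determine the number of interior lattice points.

161

The shoelace formula gives twice the area as |[14·14 − 14·(-1)] + [14·12 − (-4)·14] + [(-4)·8 − 0·12] + [0·(-8) − 19·8] + [19·(-1) − 14·(-8)]| = 343, so the area is 171.5.
Summing gcd(|Δx|,|Δy|) over the edges gives the boundary count: gcd(0,15) + gcd(18,2) + gcd(4,4) + gcd(19,16) + gcd(5,7) = 15+2+4+1+1 = 23.
By Pick's theorem A = I + B/2 − 1, so I = 171.5 − 23/2 + 1 = 161.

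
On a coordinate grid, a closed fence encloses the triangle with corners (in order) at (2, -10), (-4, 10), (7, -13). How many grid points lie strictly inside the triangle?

Using the shoelace formula, 2A = |(2·10 − (-4)·(-10)) + ((-4)·(-13) − 7·10) + (7·(-10) − 2·(-13))| = 82, so the area is 41.
Along each edge there are gcd(|Δx|,|Δy|)+1 lattice points, so counting each shared vertex once the boundary has gcd(6,20) + gcd(11,23) + gcd(5,3) = 2+1+1 = 4.
By Pick's theorem A = I + B/2 − 1, so I = 41 − 4/2 + 1 = 40.

40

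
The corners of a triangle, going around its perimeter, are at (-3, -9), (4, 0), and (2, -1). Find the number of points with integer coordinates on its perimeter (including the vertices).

The number of boundary lattice points is Σ gcd(|Δx|,|Δy|) = gcd(7,9) + gcd(2,1) + gcd(5,8) = 1+1+1 = 3.

3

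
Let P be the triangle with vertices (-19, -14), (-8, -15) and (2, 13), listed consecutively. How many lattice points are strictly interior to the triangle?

157

The shoelace formula gives twice the area as |[(-19)·(-15) − (-8)·(-14)] + [(-8)·13 − 2·(-15)] + [2·(-14) − (-19)·13]| = 318, so the area is 159.
Along each edge there are gcd(|Δx|,|Δy|)+1 lattice points, so counting each shared vertex once the boundary has gcd(11,1) + gcd(10,28) + gcd(21,27) = 1+2+3 = 6.
Pick's theorem gives I = A − B/2 + 1 = 159 − 6/2 + 1 = 157.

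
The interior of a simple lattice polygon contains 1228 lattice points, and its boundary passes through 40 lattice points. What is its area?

By Pick's theorem, A = I + B/2 − 1 = 1228 + 40/2 − 1 = 1247.

1247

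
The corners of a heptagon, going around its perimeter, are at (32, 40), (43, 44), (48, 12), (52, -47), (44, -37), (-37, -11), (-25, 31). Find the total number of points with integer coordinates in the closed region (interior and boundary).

4964

By the shoelace formula, twice the signed area is |(32·44 − 43·40) + (43·12 − 48·44) + (48·(-47) − 52·12) + (52·(-37) − 44·(-47)) + (44·(-11) − (-37)·(-37)) + ((-37)·31 − (-25)·(-11)) + ((-25)·40 − 32·31)| = 9911, so the area is 4955.5.
The number of boundary lattice points is Σ gcd(|Δx|,|Δy|) = gcd(11,4) + gcd(5,32) + gcd(4,59) + gcd(8,10) + gcd(81,26) + gcd(12,42) + gcd(57,9) = 1+1+1+2+1+6+3 = 15.
Pick's theorem gives I = A − B/2 + 1 = 4955.5 − 15/2 + 1 = 4949, so the closed region contains I + B = 4949 + 15 = 4964 lattice points.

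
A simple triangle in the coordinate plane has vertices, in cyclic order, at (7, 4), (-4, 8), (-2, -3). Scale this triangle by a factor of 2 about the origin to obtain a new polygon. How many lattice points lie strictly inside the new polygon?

The shoelace formula gives twice the area as |[7·8 − (-4)·4] + [(-4)·(-3) − (-2)·8] + [(-2)·4 − 7·(-3)]| = 113, so the area is 113/2.
Summing gcd(|Δx|,|Δy|) over the edges gives the boundary count: gcd(11,4) + gcd(2,11) + gcd(9,7) = 1+1+1 = 3.
Scaling by 2 multiplies the area by 2² = 4 (so the new area is 226) and multiplies the boundary lattice-point count by 2, giving 6.
By Pick's theorem, the interior count of the dilated polygon is 226 − 6/2 + 1 = 224.

224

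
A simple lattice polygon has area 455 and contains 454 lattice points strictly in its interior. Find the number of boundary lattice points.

Pick's theorem gives A = I + B/2 − 1, so B = 2(A − I + 1) = 2(455 − 454 + 1) = 4.

4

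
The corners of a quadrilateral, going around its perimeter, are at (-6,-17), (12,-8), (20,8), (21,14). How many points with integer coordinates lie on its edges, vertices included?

19

Along each edge there are gcd(|Δx|,|Δy|)+1 lattice points, so counting each shared vertex once the boundary has gcd(18,9) + gcd(8,16) + gcd(1,6) + gcd(27,31) = 9+8+1+1 = 19.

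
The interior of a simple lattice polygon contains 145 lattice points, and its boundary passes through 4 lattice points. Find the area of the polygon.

By Pick's theorem, A = I + B/2 − 1 = 145 + 4/2 − 1 = 146.

146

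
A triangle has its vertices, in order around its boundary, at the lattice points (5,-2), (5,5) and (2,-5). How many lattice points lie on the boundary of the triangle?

The number of boundary lattice points is Σ gcd(|Δx|,|Δy|) = gcd(0,7) + gcd(3,10) + gcd(3,3) = 7+1+3 = 11.

11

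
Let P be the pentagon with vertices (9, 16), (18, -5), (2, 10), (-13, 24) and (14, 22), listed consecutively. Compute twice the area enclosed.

By the shoelace formula, twice the signed area is |(9·(-5) − 18·16) + (18·10 − 2·(-5)) + (2·24 − (-13)·10) + ((-13)·22 − 14·24) + (14·16 − 9·22)| = 561, so the area is 561/2.

561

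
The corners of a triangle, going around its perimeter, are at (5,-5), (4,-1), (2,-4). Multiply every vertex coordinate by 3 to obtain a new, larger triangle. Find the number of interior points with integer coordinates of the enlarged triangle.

46

The shoelace formula gives twice the area as |[5·(-1) − 4·(-5)] + [4·(-4) − 2·(-1)] + [2·(-5) − 5·(-4)]| = 11, so the area is 5.5.
Summing gcd(|Δx|,|Δy|) over the edges gives the boundary count: gcd(1,4) + gcd(2,3) + gcd(3,1) = 1+1+1 = 3.
Scaling by 3 multiplies the area by 3² = 9 (so the new area is 99/2) and multiplies the boundary lattice-point count by 3, giving 9.
By Pick's theorem, the interior count of the dilated polygon is 99/2 − 9/2 + 1 = 46.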